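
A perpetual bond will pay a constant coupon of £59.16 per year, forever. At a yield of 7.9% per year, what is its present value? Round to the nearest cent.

Level perpetuity: PV = C / r = £59.16 / 0.079 = £748.86

£748.86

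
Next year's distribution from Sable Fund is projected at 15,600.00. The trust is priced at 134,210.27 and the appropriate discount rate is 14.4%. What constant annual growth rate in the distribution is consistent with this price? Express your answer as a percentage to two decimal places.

2.78%

P = D₁/(r−g) ⇒ g = r − D₁/P = 0.144 − 15,600.00/134,210.27 = 0.027764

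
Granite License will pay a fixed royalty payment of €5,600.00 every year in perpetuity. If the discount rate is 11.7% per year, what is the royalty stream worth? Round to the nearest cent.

Level perpetuity: PV = C / r = €5,600.00 / 0.117 = €47,863.25

€47863.25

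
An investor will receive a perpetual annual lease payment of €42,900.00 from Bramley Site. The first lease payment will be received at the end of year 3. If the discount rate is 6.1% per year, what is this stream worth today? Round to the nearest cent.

€624736.23

Value at end of year 2: C / r = €42,900.00 / 0.061 = €703,278.6885
Discount to today: PV = €703,278.6885 / (1 + 0.061)^2 = €703,278.6885 / 1.125721 = €624,736.23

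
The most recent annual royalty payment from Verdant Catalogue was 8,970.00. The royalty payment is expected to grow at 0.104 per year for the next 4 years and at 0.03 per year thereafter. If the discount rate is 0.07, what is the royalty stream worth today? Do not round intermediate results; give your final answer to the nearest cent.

300586.87

D_1 = 9902.88000
D_2 = 10932.77952
D_3 = 12069.78859
D_4 = 13325.04660
Terminal value at year 4: TV = D_4×(1+g_2)/(r−g_2) = 13724.79800/0.04 = 343119.95004
P_0 = D_1/(1+r)^1 + D_2/(1+r)^2 + D_3/(1+r)^3 + D_4/(1+r)^4 + TV/(1+r)^4
    = 9255.02804 + 9549.11304 + 9852.54280 + 10165.61425 + 261764.56704 = 300586.86518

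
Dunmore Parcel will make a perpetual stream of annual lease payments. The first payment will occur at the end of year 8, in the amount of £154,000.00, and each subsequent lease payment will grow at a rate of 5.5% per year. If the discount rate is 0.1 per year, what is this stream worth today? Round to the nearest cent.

Value at end of year 7: C₁ / (r − g) = £154,000.00 / (0.1 − 0.055) = £3,422,222.2222
Discount to today: PV = £3,422,222.2222 / (1 + 0.1)^7 = £3,422,222.2222 / 1.948717 = £1,756,141.12

£1756141.12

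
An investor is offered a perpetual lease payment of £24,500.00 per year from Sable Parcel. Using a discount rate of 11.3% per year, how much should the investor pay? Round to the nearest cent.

£216814.16

Level perpetuity: PV = C / r = £24,500.00 / 0.113 = £216,814.16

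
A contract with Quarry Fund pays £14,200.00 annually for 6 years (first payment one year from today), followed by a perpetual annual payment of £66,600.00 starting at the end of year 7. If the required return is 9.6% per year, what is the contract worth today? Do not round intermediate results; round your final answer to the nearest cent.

PV of 6-year annuity: £14,200.00 × [1 − (1+0.096)^−6] / 0.096 = 62576.44110
Perpetuity value at year 6: £66,600.00 / 0.096 = 693750.00000
PV of perpetuity: 693750.00000 / (1+0.096)^6 = 400257.67768
Total PV = 62576.44110 + 400257.67768 = 462834.11878

£462834.12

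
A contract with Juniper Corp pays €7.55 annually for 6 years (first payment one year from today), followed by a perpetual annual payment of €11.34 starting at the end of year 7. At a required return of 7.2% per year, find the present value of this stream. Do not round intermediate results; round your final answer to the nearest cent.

€139.55

PV of 6-year annuity: €7.55 × [1 − (1+0.072)^−6] / 0.072 = 35.76625
Perpetuity value at year 6: €11.34 / 0.072 = 157.50000
PV of perpetuity: 157.50000 / (1+0.072)^6 = 103.77957
Total PV = 35.76625 + 103.77957 = 139.54582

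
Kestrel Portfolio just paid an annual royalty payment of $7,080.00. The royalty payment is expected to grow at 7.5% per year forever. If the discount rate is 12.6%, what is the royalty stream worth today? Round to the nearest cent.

D₁ = D₀ × (1 + g) = $7,080.00 × 1.075 = $7,611.0000
Growing perpetuity: P = D₁ / (r − g) = $7,611.0000 / (0.126 − 0.075) = $149,235.29

$149235.29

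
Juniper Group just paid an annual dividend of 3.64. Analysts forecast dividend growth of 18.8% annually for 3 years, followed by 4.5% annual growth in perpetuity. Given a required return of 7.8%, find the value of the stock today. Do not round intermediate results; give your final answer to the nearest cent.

D_1 = 4.32432
D_2 = 5.13729
D_3 = 6.10310
Terminal value at year 3: TV = D_3×(1+g_2)/(r−g_2) = 6.37774/0.033 = 193.26493
P_0 = D_1/(1+r)^1 + D_2/(1+r)^2 + D_3/(1+r)^3 + TV/(1+r)^3
    = 4.01143 + 4.42076 + 4.87186 + 154.27543 = 167.57948

167.58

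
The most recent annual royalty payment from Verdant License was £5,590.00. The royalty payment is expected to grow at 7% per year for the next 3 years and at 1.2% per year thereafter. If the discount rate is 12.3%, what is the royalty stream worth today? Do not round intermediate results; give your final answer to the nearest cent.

D_1 = 5981.30000
D_2 = 6399.99100
D_3 = 6847.99037
Terminal value at year 3: TV = D_3×(1+g_2)/(r−g_2) = 6930.16625/0.111 = 62433.93022
P_0 = D_1/(1+r)^1 + D_2/(1+r)^2 + D_3/(1+r)^3 + TV/(1+r)^3
    = 5326.17988 + 5074.81074 + 4835.30498 + 44084.04184 = 59320.33744

£59320.34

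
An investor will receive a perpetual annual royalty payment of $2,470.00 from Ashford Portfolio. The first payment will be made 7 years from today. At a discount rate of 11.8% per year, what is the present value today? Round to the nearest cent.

$10719.24

Value at end of year 6: C / r = $2,470.00 / 0.118 = $20,932.2034
Discount to today: PV = $20,932.2034 / (1 + 0.118)^6 = $20,932.2034 / 1.952769 = $10,719.24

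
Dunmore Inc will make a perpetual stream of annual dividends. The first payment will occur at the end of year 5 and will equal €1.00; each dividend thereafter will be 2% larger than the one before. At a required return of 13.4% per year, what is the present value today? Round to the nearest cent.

Value at end of year 4: C₁ / (r − g) = €1.00 / (0.134 − 0.02) = €8.7719
Discount to today: PV = €8.7719 / (1 + 0.134)^4 = €8.7719 / 1.653683 = €5.30

€5.30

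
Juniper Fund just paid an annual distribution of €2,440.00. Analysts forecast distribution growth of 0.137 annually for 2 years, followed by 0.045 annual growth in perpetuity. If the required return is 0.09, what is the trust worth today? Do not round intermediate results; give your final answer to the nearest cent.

€66854.21

D_1 = 2774.28000
D_2 = 3154.35636
Terminal value at year 2: TV = D_2×(1+g_2)/(r−g_2) = 3296.30240/0.045 = 73251.16436
P_0 = D_1/(1+r)^1 + D_2/(1+r)^2 + TV/(1+r)^2
    = 2545.21101 + 2654.95864 + 61654.03953 = 66854.20917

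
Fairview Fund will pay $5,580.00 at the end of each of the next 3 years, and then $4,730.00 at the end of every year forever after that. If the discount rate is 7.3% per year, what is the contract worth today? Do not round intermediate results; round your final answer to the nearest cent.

$67013.02

PV of 3-year annuity: $5,580.00 × [1 − (1+0.073)^−3] / 0.073 = 14563.78914
Perpetuity value at year 3: $4,730.00 / 0.073 = 64794.52055
PV of perpetuity: 64794.52055 / (1+0.073)^3 = 52449.22975
Total PV = 14563.78914 + 52449.22975 = 67013.01889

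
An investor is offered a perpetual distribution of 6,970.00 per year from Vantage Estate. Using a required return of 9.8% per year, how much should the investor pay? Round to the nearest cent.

Level perpetuity: PV = C / r = 6,970.00 / 0.098 = 71,122.45

71122.45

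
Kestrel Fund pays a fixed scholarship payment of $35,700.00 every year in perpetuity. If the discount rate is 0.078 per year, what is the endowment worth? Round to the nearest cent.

$457692.31

Level perpetuity: PV = C / r = $35,700.00 / 0.078 = $457,692.31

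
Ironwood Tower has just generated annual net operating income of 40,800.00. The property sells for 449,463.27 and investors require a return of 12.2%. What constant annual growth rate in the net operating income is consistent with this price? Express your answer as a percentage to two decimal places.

2.86%

P = D₀(1+g)/(r−g) ⇒ P(r−g) = D₀(1+g) ⇒ g(P+D₀) = P·r − D₀
g = (P·r − D₀)/(P + D₀) = (449,463.27×0.122 − 40,800.00) / (449,463.27 + 40,800.00) = 0.028626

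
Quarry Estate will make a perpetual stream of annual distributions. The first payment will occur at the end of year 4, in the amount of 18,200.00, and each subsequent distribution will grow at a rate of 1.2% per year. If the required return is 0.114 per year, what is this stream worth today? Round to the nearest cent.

Value at end of year 3: C₁ / (r − g) = 18,200.00 / (0.114 − 0.012) = 178,431.3725
Discount to today: PV = 178,431.3725 / (1 + 0.114)^3 = 178,431.3725 / 1.382470 = 129,067.13

129067.13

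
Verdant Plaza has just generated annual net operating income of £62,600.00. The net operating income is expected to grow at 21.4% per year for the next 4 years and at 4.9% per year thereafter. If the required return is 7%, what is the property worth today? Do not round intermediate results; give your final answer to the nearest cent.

£5528442.98

D_1 = 75996.40000
D_2 = 92259.62960
D_3 = 112003.19033
D_4 = 135971.87307
Terminal value at year 4: TV = D_4×(1+g_2)/(r−g_2) = 142634.49485/0.021 = 6792118.80220
P_0 = D_1/(1+r)^1 + D_2/(1+r)^2 + D_3/(1+r)^3 + D_4/(1+r)^4 + TV/(1+r)^4
    = 71024.67290 + 80583.13355 + 91427.96647 + 103732.29094 + 5181674.91386 = 5528442.97771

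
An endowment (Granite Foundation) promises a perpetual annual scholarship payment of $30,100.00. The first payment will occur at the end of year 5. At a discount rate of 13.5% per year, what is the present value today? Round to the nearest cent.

Value at end of year 4: C / r = $30,100.00 / 0.135 = $222,962.9630
Discount to today: PV = $222,962.9630 / (1 + 0.135)^4 = $222,962.9630 / 1.659524 = $134,353.59

$134353.59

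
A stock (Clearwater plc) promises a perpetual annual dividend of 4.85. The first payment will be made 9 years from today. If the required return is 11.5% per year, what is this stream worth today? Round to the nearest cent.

17.65

Value at end of year 8: C / r = 4.85 / 0.115 = 42.1739
Discount to today: PV = 42.1739 / (1 + 0.115)^8 = 42.1739 / 2.388905 = 17.65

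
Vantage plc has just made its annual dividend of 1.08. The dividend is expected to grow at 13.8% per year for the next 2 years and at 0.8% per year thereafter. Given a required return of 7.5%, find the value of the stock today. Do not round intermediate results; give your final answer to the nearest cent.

D_1 = 1.22904
D_2 = 1.39865
Terminal value at year 2: TV = D_2×(1+g_2)/(r−g_2) = 1.40984/0.067 = 21.04234
P_0 = D_1/(1+r)^1 + D_2/(1+r)^2 + TV/(1+r)^2
    = 1.14329 + 1.21030 + 18.20862 = 20.56221

20.56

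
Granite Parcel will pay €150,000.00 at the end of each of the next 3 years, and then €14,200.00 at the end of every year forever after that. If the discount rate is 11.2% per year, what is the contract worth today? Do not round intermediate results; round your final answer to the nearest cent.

PV of 3-year annuity: €150,000.00 × [1 − (1+0.112)^−3] / 0.112 = 365285.89871
Perpetuity value at year 3: €14,200.00 / 0.112 = 126785.71429
PV of perpetuity: 126785.71429 / (1+0.112)^3 = 92205.31587
Total PV = 365285.89871 + 92205.31587 = 457491.21458

€457491.21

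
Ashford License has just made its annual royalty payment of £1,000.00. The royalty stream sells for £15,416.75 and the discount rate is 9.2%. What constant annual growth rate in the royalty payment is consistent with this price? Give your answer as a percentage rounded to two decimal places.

P = D₀(1+g)/(r−g) ⇒ P(r−g) = D₀(1+g) ⇒ g(P+D₀) = P·r − D₀
g = (P·r − D₀)/(P + D₀) = (£15,416.75×0.092 − £1,000.00) / (£15,416.75 + £1,000.00) = 0.025483

2.55%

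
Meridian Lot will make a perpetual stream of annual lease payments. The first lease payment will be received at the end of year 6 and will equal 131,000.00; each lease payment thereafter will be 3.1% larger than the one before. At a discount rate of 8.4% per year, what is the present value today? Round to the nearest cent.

1651387.58

Value at end of year 5: C₁ / (r − g) = 131,000.00 / (0.084 − 0.031) = 2,471,698.1132
Discount to today: PV = 2,471,698.1132 / (1 + 0.084)^5 = 2,471,698.1132 / 1.496740 = 1,651,387.58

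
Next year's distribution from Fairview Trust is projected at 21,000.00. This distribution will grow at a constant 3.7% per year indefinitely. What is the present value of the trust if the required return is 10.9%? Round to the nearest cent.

291666.67

Growing perpetuity: P = D₁ / (r − g) = 21,000.0000 / (0.109 − 0.037) = 291,666.67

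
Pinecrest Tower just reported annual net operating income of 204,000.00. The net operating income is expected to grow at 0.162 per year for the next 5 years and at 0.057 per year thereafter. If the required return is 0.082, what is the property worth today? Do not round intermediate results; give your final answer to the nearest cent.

13591209.40

D_1 = 237048.00000
D_2 = 275449.77600
D_3 = 320072.63971
D_4 = 371924.40735
D_5 = 432176.16134
Terminal value at year 5: TV = D_5×(1+g_2)/(r−g_2) = 456810.20253/0.025 = 18272408.10126
P_0 = D_1/(1+r)^1 + D_2/(1+r)^2 + D_3/(1+r)^3 + D_4/(1+r)^4 + D_5/(1+r)^5 + TV/(1+r)^5
    = 219083.17930 + 235281.56594 + 252677.61517 + 271359.87877 + 291423.45576 + 12321383.70962 = 13591209.40457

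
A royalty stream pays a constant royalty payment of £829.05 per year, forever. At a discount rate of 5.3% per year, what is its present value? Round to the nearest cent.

Level perpetuity: PV = C / r = £829.05 / 0.053 = £15,642.45

£15642.45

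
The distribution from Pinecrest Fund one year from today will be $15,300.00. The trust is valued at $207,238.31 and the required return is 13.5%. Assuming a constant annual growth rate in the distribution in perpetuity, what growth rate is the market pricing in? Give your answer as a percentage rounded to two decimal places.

P = D₁/(r−g) ⇒ g = r − D₁/P = 0.135 − $15,300.00/$207,238.31 = 0.061172

6.12%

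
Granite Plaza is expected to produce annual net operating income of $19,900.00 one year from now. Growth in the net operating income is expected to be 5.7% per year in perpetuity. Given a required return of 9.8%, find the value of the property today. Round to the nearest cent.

Growing perpetuity: P = D₁ / (r − g) = $19,900.0000 / (0.098 − 0.057) = $485,365.85

$485365.85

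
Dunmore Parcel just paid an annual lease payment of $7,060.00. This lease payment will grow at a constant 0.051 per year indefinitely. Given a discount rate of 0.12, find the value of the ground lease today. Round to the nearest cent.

$107537.10

D₁ = D₀ × (1 + g) = $7,060.00 × 1.051 = $7,420.0600
Growing perpetuity: P = D₁ / (r − g) = $7,420.0600 / (0.12 − 0.051) = $107,537.10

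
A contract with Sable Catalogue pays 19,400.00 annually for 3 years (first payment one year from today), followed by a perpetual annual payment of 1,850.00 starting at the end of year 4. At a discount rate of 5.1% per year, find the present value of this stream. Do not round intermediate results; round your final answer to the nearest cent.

83978.10

PV of 3-year annuity: 19,400.00 × [1 − (1+0.051)^−3] / 0.051 = 52732.17284
Perpetuity value at year 3: 1,850.00 / 0.051 = 36274.50980
PV of perpetuity: 36274.50980 / (1+0.051)^3 = 31245.92631
Total PV = 52732.17284 + 31245.92631 = 83978.09915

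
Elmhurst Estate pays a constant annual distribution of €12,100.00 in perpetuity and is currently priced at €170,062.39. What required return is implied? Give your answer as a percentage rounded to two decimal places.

7.12%

P = C/r ⇒ r = C/P = €12,100.00/€170,062.39 = 0.071150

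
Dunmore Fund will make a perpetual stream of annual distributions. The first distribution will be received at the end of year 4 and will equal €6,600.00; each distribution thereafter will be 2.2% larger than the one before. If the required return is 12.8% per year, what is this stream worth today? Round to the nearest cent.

€43382.12

Value at end of year 3: C₁ / (r − g) = €6,600.00 / (0.128 − 0.022) = €62,264.1509
Discount to today: PV = €62,264.1509 / (1 + 0.128)^3 = €62,264.1509 / 1.435249 = €43,382.12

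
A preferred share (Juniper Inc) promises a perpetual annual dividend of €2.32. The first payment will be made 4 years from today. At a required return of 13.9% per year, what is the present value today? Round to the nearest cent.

Value at end of year 3: C / r = €2.32 / 0.139 = €16.6906
Discount to today: PV = €16.6906 / (1 + 0.139)^3 = €16.6906 / 1.477649 = €11.30

€11.30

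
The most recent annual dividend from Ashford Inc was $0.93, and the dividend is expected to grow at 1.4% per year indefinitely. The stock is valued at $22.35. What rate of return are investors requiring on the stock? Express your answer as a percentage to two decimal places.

D₁ = $0.93 × 1.014 = $0.9430
P = D₁/(r − g) ⇒ r = D₁/P + g = $0.9430/$22.35 + 0.014 = 0.042193 + 0.014 = 0.056193

5.62%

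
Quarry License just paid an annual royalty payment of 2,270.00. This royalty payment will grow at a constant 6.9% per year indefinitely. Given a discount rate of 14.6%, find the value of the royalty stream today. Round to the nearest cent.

D₁ = D₀ × (1 + g) = 2,270.00 × 1.069 = 2,426.6300
Growing perpetuity: P = D₁ / (r − g) = 2,426.6300 / (0.146 − 0.069) = 31,514.68

31514.68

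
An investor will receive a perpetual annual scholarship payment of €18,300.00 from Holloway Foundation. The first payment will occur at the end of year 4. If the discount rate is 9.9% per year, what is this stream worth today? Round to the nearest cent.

Value at end of year 3: C / r = €18,300.00 / 0.099 = €184,848.4848
Discount to today: PV = €184,848.4848 / (1 + 0.099)^3 = €184,848.4848 / 1.327373 = €139,258.85

€139258.85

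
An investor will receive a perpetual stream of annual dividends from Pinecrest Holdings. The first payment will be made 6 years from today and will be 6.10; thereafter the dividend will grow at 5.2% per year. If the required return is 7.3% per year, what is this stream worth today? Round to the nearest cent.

204.23

Value at end of year 5: C₁ / (r − g) = 6.10 / (0.073 − 0.052) = 290.4762
Discount to today: PV = 290.4762 / (1 + 0.073)^5 = 290.4762 / 1.422324 = 204.23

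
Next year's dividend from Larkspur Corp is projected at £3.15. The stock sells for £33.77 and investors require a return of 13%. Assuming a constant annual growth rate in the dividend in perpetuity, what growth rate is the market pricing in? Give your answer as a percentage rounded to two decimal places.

3.67%

P = D₁/(r−g) ⇒ g = r − D₁/P = 0.13 − £3.15/£33.77 = 0.036722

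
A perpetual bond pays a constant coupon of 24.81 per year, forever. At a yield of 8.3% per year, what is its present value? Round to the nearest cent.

298.92

Level perpetuity: PV = C / r = 24.81 / 0.083 = 298.92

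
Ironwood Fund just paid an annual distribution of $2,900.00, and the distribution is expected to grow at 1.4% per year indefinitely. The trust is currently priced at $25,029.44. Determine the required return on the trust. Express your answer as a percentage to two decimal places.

13.15%

D₁ = $2,900.00 × 1.014 = $2,940.6000
P = D₁/(r − g) ⇒ r = D₁/P + g = $2,940.6000/$25,029.44 + 0.014 = 0.117486 + 0.014 = 0.131486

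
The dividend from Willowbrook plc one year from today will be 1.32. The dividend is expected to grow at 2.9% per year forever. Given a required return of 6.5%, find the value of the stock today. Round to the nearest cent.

36.67

Growing perpetuity: P = D₁ / (r − g) = 1.3200 / (0.065 − 0.029) = 36.67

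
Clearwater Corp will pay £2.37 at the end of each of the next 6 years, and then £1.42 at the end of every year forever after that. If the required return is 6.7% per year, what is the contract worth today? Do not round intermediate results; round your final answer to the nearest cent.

PV of 6-year annuity: £2.37 × [1 − (1+0.067)^−6] / 0.067 = 11.40209
Perpetuity value at year 6: £1.42 / 0.067 = 21.19403
PV of perpetuity: 21.19403 / (1+0.067)^6 = 14.36240
Total PV = 11.40209 + 14.36240 = 25.76449

£25.76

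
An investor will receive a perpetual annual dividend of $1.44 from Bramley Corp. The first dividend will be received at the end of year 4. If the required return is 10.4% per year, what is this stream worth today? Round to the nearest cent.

Value at end of year 3: C / r = $1.44 / 0.104 = $13.8462
Discount to today: PV = $13.8462 / (1 + 0.104)^3 = $13.8462 / 1.345573 = $10.29

$10.29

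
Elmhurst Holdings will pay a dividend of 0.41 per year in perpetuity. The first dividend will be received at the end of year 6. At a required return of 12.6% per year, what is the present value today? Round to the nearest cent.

1.80

Value at end of year 5: C / r = 0.41 / 0.126 = 3.2540
Discount to today: PV = 3.2540 / (1 + 0.126)^5 = 3.2540 / 1.810056 = 1.80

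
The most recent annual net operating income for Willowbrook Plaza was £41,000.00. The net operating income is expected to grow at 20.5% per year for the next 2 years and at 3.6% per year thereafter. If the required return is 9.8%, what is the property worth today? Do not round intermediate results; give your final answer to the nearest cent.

£919503.72

D_1 = 49405.00000
D_2 = 59533.02500
Terminal value at year 2: TV = D_2×(1+g_2)/(r−g_2) = 61676.21390/0.062 = 994777.64355
P_0 = D_1/(1+r)^1 + D_2/(1+r)^2 + TV/(1+r)^2
    = 44995.44627 + 49380.24841 + 825128.02176 = 919503.71643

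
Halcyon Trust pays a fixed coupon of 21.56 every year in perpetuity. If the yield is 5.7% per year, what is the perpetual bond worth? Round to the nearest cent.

378.25

Level perpetuity: PV = C / r = 21.56 / 0.057 = 378.25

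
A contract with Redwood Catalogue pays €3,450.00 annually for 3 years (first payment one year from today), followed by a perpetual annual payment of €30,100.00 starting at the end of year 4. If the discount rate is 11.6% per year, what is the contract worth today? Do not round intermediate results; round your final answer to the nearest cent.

€195031.40

PV of 3-year annuity: €3,450.00 × [1 − (1+0.116)^−3] / 0.116 = 8343.60897
Perpetuity value at year 3: €30,100.00 / 0.116 = 259482.75862
PV of perpetuity: 259482.75862 / (1+0.116)^3 = 186687.79343
Total PV = 8343.60897 + 186687.79343 = 195031.40240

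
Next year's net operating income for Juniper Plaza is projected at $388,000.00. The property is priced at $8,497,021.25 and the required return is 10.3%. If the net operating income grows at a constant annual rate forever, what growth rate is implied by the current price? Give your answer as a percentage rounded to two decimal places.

P = D₁/(r−g) ⇒ g = r − D₁/P = 0.103 − $388,000.00/$8,497,021.25 = 0.057337

5.73%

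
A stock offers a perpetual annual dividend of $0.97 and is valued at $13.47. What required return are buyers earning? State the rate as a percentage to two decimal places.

7.20%

P = C/r ⇒ r = C/P = $0.97/$13.47 = 0.072012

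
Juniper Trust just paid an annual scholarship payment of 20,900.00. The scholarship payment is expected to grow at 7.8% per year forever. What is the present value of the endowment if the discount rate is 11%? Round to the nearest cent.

D₁ = D₀ × (1 + g) = 20,900.00 × 1.078 = 22,530.2000
Growing perpetuity: P = D₁ / (r − g) = 22,530.2000 / (0.11 − 0.078) = 704,068.75

704068.75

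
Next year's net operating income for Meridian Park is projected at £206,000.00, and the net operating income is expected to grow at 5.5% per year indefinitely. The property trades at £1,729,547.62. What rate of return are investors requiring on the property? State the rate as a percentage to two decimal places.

P = D₁/(r − g) ⇒ r = D₁/P + g = £206,000.0000/£1,729,547.62 + 0.055 = 0.119106 + 0.055 = 0.174106

17.41%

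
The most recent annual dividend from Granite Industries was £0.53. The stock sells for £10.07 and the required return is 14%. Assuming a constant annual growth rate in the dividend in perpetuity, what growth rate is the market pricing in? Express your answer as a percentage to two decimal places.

8.30%

P = D₀(1+g)/(r−g) ⇒ P(r−g) = D₀(1+g) ⇒ g(P+D₀) = P·r − D₀
g = (P·r − D₀)/(P + D₀) = (£10.07×0.14 − £0.53) / (£10.07 + £0.53) = 0.083000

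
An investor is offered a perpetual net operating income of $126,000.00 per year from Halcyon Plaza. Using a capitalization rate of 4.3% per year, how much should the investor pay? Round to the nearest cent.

Level perpetuity: PV = C / r = $126,000.00 / 0.043 = $2,930,232.56

$2930232.56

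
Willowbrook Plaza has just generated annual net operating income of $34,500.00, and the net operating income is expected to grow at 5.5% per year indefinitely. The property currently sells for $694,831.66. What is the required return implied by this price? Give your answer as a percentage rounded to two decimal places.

D₁ = $34,500.00 × 1.055 = $36,397.5000
P = D₁/(r − g) ⇒ r = D₁/P + g = $36,397.5000/$694,831.66 + 0.055 = 0.052383 + 0.055 = 0.107383

10.74%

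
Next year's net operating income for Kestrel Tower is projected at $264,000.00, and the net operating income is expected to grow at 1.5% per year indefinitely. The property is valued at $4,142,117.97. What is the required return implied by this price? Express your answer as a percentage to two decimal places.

P = D₁/(r − g) ⇒ r = D₁/P + g = $264,000.0000/$4,142,117.97 + 0.015 = 0.063736 + 0.015 = 0.078736

7.87%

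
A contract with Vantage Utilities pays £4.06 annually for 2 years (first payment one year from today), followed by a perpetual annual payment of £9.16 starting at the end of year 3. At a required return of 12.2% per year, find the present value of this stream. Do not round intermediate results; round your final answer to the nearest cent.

PV of 2-year annuity: £4.06 × [1 − (1+0.122)^−2] / 0.122 = 6.84362
Perpetuity value at year 2: £9.16 / 0.122 = 75.08197
PV of perpetuity: 75.08197 / (1+0.122)^2 = 59.64169
Total PV = 6.84362 + 59.64169 = 66.48531

£66.49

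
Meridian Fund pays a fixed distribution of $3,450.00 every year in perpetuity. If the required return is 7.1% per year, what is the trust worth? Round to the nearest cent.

$48591.55

Level perpetuity: PV = C / r = $3,450.00 / 0.071 = $48,591.55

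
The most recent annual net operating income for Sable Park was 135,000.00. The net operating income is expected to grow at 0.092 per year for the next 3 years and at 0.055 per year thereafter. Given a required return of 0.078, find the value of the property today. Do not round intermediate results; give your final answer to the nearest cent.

6852410.99

D_1 = 147420.00000
D_2 = 160982.64000
D_3 = 175793.04288
Terminal value at year 3: TV = D_3×(1+g_2)/(r−g_2) = 185461.66024/0.023 = 8063550.44515
P_0 = D_1/(1+r)^1 + D_2/(1+r)^2 + D_3/(1+r)^3 + TV/(1+r)^3
    = 136753.24675 + 138529.26294 + 140328.34428 + 6436800.13988 = 6852410.99386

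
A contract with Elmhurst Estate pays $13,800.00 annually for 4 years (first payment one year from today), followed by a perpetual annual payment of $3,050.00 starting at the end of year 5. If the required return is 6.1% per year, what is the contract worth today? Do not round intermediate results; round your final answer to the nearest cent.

PV of 4-year annuity: $13,800.00 × [1 − (1+0.061)^−4] / 0.061 = 47709.16389
Perpetuity value at year 4: $3,050.00 / 0.061 = 50000.00000
PV of perpetuity: 50000.00000 / (1+0.061)^4 = 39455.58334
Total PV = 47709.16389 + 39455.58334 = 87164.74723

$87164.75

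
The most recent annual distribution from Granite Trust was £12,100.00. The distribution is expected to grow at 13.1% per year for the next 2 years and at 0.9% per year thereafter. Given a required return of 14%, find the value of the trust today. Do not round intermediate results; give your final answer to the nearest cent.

£115646.15

D_1 = 13685.10000
D_2 = 15477.84810
Terminal value at year 2: TV = D_2×(1+g_2)/(r−g_2) = 15617.14873/0.131 = 119214.87582
P_0 = D_1/(1+r)^1 + D_2/(1+r)^2 + TV/(1+r)^2
    = 12004.47368 + 11909.70152 + 91731.97586 = 115646.15106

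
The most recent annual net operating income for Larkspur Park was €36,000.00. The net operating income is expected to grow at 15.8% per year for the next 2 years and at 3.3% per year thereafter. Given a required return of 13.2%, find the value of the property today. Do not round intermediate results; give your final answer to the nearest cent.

€467589.46

D_1 = 41688.00000
D_2 = 48274.70400
Terminal value at year 2: TV = D_2×(1+g_2)/(r−g_2) = 49867.76923/0.099 = 503714.84073
P_0 = D_1/(1+r)^1 + D_2/(1+r)^2 + TV/(1+r)^2
    = 36826.85512 + 37672.70162 + 393089.90680 = 467589.46354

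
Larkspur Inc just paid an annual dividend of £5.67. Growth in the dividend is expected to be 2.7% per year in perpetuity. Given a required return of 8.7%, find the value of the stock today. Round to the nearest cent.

£97.05

D₁ = D₀ × (1 + g) = £5.67 × 1.027 = £5.8231
Growing perpetuity: P = D₁ / (r − g) = £5.8231 / (0.087 − 0.027) = £97.05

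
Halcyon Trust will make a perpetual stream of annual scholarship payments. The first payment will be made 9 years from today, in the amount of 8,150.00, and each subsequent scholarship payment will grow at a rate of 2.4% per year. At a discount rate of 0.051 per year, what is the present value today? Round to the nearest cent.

Value at end of year 8: C₁ / (r − g) = 8,150.00 / (0.051 − 0.024) = 301,851.8519
Discount to today: PV = 301,851.8519 / (1 + 0.051)^8 = 301,851.8519 / 1.488750 = 202,755.25

202755.25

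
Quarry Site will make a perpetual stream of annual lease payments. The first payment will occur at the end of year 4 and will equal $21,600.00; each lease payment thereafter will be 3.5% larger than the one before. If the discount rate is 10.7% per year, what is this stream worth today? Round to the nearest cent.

$221145.65

Value at end of year 3: C₁ / (r − g) = $21,600.00 / (0.107 − 0.035) = $300,000.0000
Discount to today: PV = $300,000.0000 / (1 + 0.107)^3 = $300,000.0000 / 1.356572 = $221,145.65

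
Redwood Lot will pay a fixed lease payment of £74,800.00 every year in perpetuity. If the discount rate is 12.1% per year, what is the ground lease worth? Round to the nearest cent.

£618181.82

Level perpetuity: PV = C / r = £74,800.00 / 0.121 = £618,181.82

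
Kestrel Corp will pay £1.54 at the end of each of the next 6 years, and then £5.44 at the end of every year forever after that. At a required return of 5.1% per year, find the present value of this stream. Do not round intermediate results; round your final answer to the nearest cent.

£86.93

PV of 6-year annuity: £1.54 × [1 − (1+0.051)^−6] / 0.051 = 7.79163
Perpetuity value at year 6: £5.44 / 0.051 = 106.66667
PV of perpetuity: 106.66667 / (1+0.051)^6 = 79.14299
Total PV = 7.79163 + 79.14299 = 86.93462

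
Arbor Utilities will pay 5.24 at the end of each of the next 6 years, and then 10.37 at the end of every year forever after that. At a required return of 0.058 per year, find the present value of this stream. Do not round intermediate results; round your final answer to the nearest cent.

PV of 6-year annuity: 5.24 × [1 − (1+0.058)^−6] / 0.058 = 25.92949
Perpetuity value at year 6: 10.37 / 0.058 = 178.79310
PV of perpetuity: 178.79310 / (1+0.058)^6 = 127.47844
Total PV = 25.92949 + 127.47844 = 153.40793

153.41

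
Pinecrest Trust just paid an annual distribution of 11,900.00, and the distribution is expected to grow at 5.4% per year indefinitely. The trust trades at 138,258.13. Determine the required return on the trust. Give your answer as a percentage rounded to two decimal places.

14.47%

D₁ = 11,900.00 × 1.054 = 12,542.6000
P = D₁/(r − g) ⇒ r = D₁/P + g = 12,542.6000/138,258.13 + 0.054 = 0.090719 + 0.054 = 0.144719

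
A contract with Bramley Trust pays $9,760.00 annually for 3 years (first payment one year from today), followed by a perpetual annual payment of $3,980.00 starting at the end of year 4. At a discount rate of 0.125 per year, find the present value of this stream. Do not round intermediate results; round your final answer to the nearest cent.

PV of 3-year annuity: $9,760.00 × [1 − (1+0.125)^−3] / 0.125 = 23241.92044
Perpetuity value at year 3: $3,980.00 / 0.125 = 31840.00000
PV of perpetuity: 31840.00000 / (1+0.125)^3 = 22362.24966
Total PV = 23241.92044 + 22362.24966 = 45604.17010

$45604.17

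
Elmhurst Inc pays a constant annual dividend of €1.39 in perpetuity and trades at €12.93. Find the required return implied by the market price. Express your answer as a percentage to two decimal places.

P = C/r ⇒ r = C/P = €1.39/€12.93 = 0.107502

10.75%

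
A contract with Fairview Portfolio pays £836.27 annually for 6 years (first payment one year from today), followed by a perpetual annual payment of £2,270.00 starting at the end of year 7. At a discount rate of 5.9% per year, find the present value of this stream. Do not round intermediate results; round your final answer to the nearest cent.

PV of 6-year annuity: £836.27 × [1 − (1+0.059)^−6] / 0.059 = 4125.16269
Perpetuity value at year 6: £2,270.00 / 0.059 = 38474.57627
PV of perpetuity: 38474.57627 / (1+0.059)^6 = 27277.09303
Total PV = 4125.16269 + 27277.09303 = 31402.25572

£31402.26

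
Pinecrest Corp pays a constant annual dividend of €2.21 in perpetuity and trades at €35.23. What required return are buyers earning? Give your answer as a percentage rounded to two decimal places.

6.27%

P = C/r ⇒ r = C/P = €2.21/€35.23 = 0.062731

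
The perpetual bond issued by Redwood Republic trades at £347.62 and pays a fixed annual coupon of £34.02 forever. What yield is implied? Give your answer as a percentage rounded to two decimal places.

P = C/r ⇒ r = C/P = £34.02/£347.62 = 0.097865

9.79%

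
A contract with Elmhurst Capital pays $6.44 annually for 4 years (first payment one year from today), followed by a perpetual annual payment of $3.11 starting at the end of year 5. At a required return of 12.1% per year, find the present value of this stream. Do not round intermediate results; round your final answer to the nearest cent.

$35.80

PV of 4-year annuity: $6.44 × [1 − (1+0.121)^−4] / 0.121 = 19.51940
Perpetuity value at year 4: $3.11 / 0.121 = 25.70248
PV of perpetuity: 25.70248 / (1+0.121)^4 = 16.27618
Total PV = 19.51940 + 16.27618 = 35.79559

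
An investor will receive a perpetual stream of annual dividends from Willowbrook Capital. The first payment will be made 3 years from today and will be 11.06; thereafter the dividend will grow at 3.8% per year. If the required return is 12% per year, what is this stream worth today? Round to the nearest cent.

Value at end of year 2: C₁ / (r − g) = 11.06 / (0.12 − 0.038) = 134.8780
Discount to today: PV = 134.8780 / (1 + 0.12)^2 = 134.8780 / 1.254400 = 107.52

107.52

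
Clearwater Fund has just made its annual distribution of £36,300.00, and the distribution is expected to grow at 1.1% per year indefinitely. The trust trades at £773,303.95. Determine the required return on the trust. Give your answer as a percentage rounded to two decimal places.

5.85%

D₁ = £36,300.00 × 1.011 = £36,699.3000
P = D₁/(r − g) ⇒ r = D₁/P + g = £36,699.3000/£773,303.95 + 0.011 = 0.047458 + 0.011 = 0.058458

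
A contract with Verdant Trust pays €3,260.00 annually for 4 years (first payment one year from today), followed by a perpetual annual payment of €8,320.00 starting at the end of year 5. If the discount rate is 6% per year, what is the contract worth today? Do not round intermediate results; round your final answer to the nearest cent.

€121133.23

PV of 4-year annuity: €3,260.00 × [1 − (1+0.06)^−4] / 0.06 = 11296.24430
Perpetuity value at year 4: €8,320.00 / 0.06 = 138666.66667
PV of perpetuity: 138666.66667 / (1+0.06)^4 = 109836.98797
Total PV = 11296.24430 + 109836.98797 = 121133.23227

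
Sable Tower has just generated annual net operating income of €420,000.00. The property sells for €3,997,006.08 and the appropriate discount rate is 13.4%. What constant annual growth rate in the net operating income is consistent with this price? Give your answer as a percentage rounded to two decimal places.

2.62%

P = D₀(1+g)/(r−g) ⇒ P(r−g) = D₀(1+g) ⇒ g(P+D₀) = P·r − D₀
g = (P·r − D₀)/(P + D₀) = (€3,997,006.08×0.134 − €420,000.00) / (€3,997,006.08 + €420,000.00) = 0.026171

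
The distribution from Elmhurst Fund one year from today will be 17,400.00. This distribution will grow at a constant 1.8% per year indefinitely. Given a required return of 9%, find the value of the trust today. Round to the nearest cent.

Growing perpetuity: P = D₁ / (r − g) = 17,400.0000 / (0.09 − 0.018) = 241,666.67

241666.67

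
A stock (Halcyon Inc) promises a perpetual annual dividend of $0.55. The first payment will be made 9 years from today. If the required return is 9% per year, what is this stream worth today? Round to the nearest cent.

Value at end of year 8: C / r = $0.55 / 0.09 = $6.1111
Discount to today: PV = $6.1111 / (1 + 0.09)^8 = $6.1111 / 1.992563 = $3.07

$3.07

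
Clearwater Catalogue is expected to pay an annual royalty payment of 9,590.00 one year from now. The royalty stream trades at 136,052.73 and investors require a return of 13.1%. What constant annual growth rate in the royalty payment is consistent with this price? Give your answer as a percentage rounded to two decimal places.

6.05%

P = D₁/(r−g) ⇒ g = r − D₁/P = 0.131 − 9,590.00/136,052.73 = 0.060513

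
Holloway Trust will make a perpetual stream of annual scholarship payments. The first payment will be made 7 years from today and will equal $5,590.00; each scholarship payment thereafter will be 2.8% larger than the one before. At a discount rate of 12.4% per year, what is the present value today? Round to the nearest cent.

$28876.38

Value at end of year 6: C₁ / (r − g) = $5,590.00 / (0.124 − 0.028) = $58,229.1667
Discount to today: PV = $58,229.1667 / (1 + 0.124)^6 = $58,229.1667 / 2.016498 = $28,876.38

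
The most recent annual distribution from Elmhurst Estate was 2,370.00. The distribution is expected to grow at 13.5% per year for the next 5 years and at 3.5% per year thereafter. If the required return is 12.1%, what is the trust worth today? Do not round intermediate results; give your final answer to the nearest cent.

42650.24

D_1 = 2689.95000
D_2 = 3053.09325
D_3 = 3465.26084
D_4 = 3933.07105
D_5 = 4464.03564
Terminal value at year 5: TV = D_5×(1+g_2)/(r−g_2) = 4620.27689/0.086 = 53724.14990
P_0 = D_1/(1+r)^1 + D_2/(1+r)^2 + D_3/(1+r)^3 + D_4/(1+r)^4 + D_5/(1+r)^5 + TV/(1+r)^5
    = 2399.59857 + 2429.56680 + 2459.90929 + 2490.63073 + 2521.73584 + 30348.79760 = 42650.23882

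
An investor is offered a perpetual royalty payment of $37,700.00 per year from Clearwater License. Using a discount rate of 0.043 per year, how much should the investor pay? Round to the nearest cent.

Level perpetuity: PV = C / r = $37,700.00 / 0.043 = $876,744.19

$876744.19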